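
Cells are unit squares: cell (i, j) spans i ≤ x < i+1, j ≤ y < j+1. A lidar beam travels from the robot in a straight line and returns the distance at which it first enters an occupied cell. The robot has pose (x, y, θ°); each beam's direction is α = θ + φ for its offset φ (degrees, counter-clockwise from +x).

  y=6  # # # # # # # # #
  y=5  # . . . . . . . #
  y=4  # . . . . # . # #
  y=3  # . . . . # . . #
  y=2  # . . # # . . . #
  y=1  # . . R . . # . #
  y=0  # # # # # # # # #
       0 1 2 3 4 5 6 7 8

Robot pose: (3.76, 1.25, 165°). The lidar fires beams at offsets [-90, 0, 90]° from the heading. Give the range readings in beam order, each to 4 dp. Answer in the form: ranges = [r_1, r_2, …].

beam 1: φ=-90°, α=75°
  d=(0.2588,0.9659)  start (3,1)  tX=0.9273 tY=0.7765  stride 1/|dx|=3.8637 1/|dy|=1.0353
    cross y-line → (3,2), t=0.7765 (wall)
  → r_1 = 0.7765
beam 2: φ=0°, α=165°
  d=(-0.9659,0.2588)  start (3,1)  tX=0.7868 tY=2.8978  stride 1/|dx|=1.0353 1/|dy|=3.8637
    cross x-line → (2,1), t=0.7868
    cross x-line → (1,1), t=1.8221
    cross x-line → (0,1), t=2.8574 (wall)
  → r_2 = 2.8574
beam 3: φ=90°, α=255°
  d=(-0.2588,-0.9659)  start (3,1)  tX=2.9364 tY=0.2588  stride 1/|dx|=3.8637 1/|dy|=1.0353
    cross y-line → (3,0), t=0.2588 (wall)
  → r_3 = 0.2588

ranges = [0.7765, 2.8574, 0.2588]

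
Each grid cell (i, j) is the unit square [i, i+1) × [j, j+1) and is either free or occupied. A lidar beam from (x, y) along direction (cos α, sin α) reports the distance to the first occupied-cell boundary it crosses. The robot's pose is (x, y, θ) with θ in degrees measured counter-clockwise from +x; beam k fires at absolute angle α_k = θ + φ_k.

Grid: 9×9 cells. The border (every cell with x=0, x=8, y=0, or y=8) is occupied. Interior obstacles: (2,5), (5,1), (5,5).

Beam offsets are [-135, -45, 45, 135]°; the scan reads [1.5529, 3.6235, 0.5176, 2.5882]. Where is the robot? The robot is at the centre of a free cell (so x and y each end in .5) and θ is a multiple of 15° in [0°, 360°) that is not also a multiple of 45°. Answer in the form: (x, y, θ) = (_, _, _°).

Candidates: 46 free-cell centres × 16 headings = 736 poses. Raycast each; keep the one whose scan matches to 4 dp.
  (5.5, 6.5, 300°): beam 1 = 4.6587 ≠ 1.5529 ✗
  (6.5, 1.5, 255°): beam 1 = 7.5056 ≠ 1.5529 ✗
  (2.5, 6.5, 30°): beam 1 = 0.5176 ≠ 1.5529 ✗
  (4.5, 3.5, 120°): beam 1 = 3.6235 ≠ 1.5529 ✗
  (7.5, 6.5, 255°): beam 1 = 1.7321 ≠ 1.5529 ✗
  …
  (4.5, 5.5, 330°): r_1=1.5529, r_2=3.6235, r_3=0.5176, r_4=2.5882 — all match ✓
No second candidate reproduces the full scan.

(x, y, θ) = (4.5, 5.5, 330°)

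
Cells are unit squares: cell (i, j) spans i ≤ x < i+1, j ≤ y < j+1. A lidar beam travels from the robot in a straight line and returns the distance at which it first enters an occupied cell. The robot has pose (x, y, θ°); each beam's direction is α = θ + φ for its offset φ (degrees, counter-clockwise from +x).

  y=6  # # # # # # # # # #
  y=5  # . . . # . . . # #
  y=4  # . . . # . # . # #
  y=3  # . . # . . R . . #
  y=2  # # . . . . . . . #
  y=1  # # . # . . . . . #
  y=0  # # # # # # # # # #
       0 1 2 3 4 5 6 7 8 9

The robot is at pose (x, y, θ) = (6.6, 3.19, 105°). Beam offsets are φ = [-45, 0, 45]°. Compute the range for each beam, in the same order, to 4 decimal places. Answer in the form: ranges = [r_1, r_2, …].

beam 1: φ=-45°, α=60°
  direction (0.5000, 0.8660); cell (6,3); t to first gridline: x 0.8000, y 0.9353 (then +2.0000 / +1.1547)
    (7,3) via x @ 0.8000
    (7,4) via y @ 0.9353
    (7,5) via y @ 2.0900
    (8,5) via x @ 2.8000  # hit
  → r_1 = 2.8000
beam 2: φ=0°, α=105°
  direction (-0.2588, 0.9659); cell (6,3); t to first gridline: x 2.3182, y 0.8386 (then +3.8637 / +1.0353)
    (6,4) via y @ 0.8386  # hit
  → r_2 = 0.8386
beam 3: φ=45°, α=150°
  direction (-0.8660, 0.5000); cell (6,3); t to first gridline: x 0.6928, y 1.6200 (then +1.1547 / +2.0000)
    (5,3) via x @ 0.6928
    (5,4) via y @ 1.6200
    (4,4) via x @ 1.8475  # hit
  → r_3 = 1.8475

ranges = [2.8000, 0.8386, 1.8475]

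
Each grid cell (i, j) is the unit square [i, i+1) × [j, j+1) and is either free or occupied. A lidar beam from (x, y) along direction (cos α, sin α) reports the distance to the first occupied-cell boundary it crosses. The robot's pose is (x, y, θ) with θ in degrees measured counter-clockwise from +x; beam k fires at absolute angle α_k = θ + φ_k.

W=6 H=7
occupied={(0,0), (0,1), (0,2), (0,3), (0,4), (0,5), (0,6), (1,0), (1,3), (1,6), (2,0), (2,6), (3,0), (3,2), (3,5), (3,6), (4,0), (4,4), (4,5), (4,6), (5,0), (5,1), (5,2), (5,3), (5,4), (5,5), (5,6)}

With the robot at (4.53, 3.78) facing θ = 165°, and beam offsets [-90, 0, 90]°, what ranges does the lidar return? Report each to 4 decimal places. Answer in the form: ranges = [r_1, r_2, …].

beam 1: φ=-90°, α=75°
  direction (0.2588, 0.9659); cell (4,3); t to first gridline: x 1.8159, y 0.2278 (then +3.8637 / +1.0353)
    (4,4) via y @ 0.2278  # hit
  → r_1 = 0.2278
beam 2: φ=0°, α=165°
  direction (-0.9659, 0.2588); cell (4,3); t to first gridline: x 0.5487, y 0.8500 (then +1.0353 / +3.8637)
    (3,3) via x @ 0.5487
    (3,4) via y @ 0.8500
    (2,4) via x @ 1.5840
    (1,4) via x @ 2.6192
    (0,4) via x @ 3.6545  # hit
  → r_2 = 3.6545
beam 3: φ=90°, α=255°
  direction (-0.2588, -0.9659); cell (4,3); t to first gridline: x 2.0478, y 0.8075 (then +3.8637 / +1.0353)
    (4,2) via y @ 0.8075
    (4,1) via y @ 1.8428
    (3,1) via x @ 2.0478
    (3,0) via y @ 2.8781  # hit
  → r_3 = 2.8781

ranges = [0.2278, 3.6545, 2.8781]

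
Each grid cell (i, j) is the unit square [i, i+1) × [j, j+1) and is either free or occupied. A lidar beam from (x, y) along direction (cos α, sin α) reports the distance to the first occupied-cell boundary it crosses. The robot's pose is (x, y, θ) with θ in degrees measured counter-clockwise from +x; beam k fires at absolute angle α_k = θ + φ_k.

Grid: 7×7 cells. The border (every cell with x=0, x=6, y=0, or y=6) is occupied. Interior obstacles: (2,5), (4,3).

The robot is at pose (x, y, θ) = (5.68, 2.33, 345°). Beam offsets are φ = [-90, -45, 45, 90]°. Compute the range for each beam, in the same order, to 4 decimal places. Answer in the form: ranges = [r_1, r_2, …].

beam 1: φ=-90°, α=255°
  dir = (cos 255°, sin 255°) = (-0.2588, -0.9659); from cell (5,2)
  next x-line at t=2.6273, next y-line at t=0.3416; Δt_x=3.8637, Δt_y=1.0353
    y: enter (5,1) at t=0.3416
    y: enter (5,0) at t=1.3769 ← occupied
  → r_1 = 1.3769
beam 2: φ=-45°, α=300°
  dir = (cos 300°, sin 300°) = (0.5000, -0.8660); from cell (5,2)
  next x-line at t=0.6400, next y-line at t=0.3811; Δt_x=2.0000, Δt_y=1.1547
    y: enter (5,1) at t=0.3811
    x: enter (6,1) at t=0.6400 ← occupied
  → r_2 = 0.6400
beam 3: φ=45°, α=30°
  dir = (cos 30°, sin 30°) = (0.8660, 0.5000); from cell (5,2)
  next x-line at t=0.3695, next y-line at t=1.3400; Δt_x=1.1547, Δt_y=2.0000
    x: enter (6,2) at t=0.3695 ← occupied
  → r_3 = 0.3695
beam 4: φ=90°, α=75°
  dir = (cos 75°, sin 75°) = (0.2588, 0.9659); from cell (5,2)
  next x-line at t=1.2364, next y-line at t=0.6936; Δt_x=3.8637, Δt_y=1.0353
    y: enter (5,3) at t=0.6936
    x: enter (6,3) at t=1.2364 ← occupied
  → r_4 = 1.2364

ranges = [1.3769, 0.6400, 0.3695, 1.2364]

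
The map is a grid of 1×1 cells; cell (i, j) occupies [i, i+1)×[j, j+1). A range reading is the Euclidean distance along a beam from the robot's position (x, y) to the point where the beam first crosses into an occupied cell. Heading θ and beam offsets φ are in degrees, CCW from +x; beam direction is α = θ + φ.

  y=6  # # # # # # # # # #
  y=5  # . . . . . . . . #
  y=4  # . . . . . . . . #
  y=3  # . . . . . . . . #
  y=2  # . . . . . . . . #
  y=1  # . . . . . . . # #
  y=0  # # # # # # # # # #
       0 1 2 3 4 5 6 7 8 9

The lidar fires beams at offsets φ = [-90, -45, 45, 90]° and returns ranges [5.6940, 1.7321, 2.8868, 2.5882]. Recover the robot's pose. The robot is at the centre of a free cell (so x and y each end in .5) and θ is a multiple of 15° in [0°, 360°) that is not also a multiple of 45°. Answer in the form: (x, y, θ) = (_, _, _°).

(x, y, θ) = (3.5, 4.5, 105°)

The pose lattice has 39·16 = 624 candidates. Test each by forward raycasting.
  (6.5, 3.5, 120°): beam 1 = 2.8868 ≠ 5.6940 ✗
  (1.5, 5.5, 330°): beam 1 = 1.0000 ≠ 5.6940 ✗
  (8.5, 4.5, 105°): beam 1 = 0.5176 ≠ 5.6940 ✗
  …
  (3.5, 4.5, 105°): r_1=5.6940, r_2=1.7321, r_3=2.8868, r_4=2.5882 — all match ✓
No second candidate reproduces the full scan.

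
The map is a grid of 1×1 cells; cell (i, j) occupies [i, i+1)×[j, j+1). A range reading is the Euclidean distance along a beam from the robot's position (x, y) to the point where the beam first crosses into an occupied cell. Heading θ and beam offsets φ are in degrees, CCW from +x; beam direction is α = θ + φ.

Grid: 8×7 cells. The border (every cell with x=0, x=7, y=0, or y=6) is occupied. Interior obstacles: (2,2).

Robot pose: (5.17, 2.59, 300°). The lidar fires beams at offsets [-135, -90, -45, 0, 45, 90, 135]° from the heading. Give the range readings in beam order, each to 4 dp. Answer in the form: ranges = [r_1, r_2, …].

ranges = [4.3171, 3.1800, 1.6461, 1.8360, 1.8946, 2.1131, 3.5303]

beam 1: φ=-135°, α=165°
  dir = (cos 165°, sin 165°) = (-0.9659, 0.2588); from cell (5,2)
  next x-line at t=0.1760, next y-line at t=1.5841; Δt_x=1.0353, Δt_y=3.8637
    x: enter (4,2) at t=0.1760
    x: enter (3,2) at t=1.2113
    y: enter (3,3) at t=1.5841
    x: enter (2,3) at t=2.2465
    x: enter (1,3) at t=3.2818
    x: enter (0,3) at t=4.3171 ← occupied
  → r_1 = 4.3171
beam 2: φ=-90°, α=210°
  dir = (cos 210°, sin 210°) = (-0.8660, -0.5000); from cell (5,2)
  next x-line at t=0.1963, next y-line at t=1.1800; Δt_x=1.1547, Δt_y=2.0000
    x: enter (4,2) at t=0.1963
    y: enter (4,1) at t=1.1800
    x: enter (3,1) at t=1.3510
    x: enter (2,1) at t=2.5057
    y: enter (2,0) at t=3.1800 ← occupied
  → r_2 = 3.1800
beam 3: φ=-45°, α=255°
  dir = (cos 255°, sin 255°) = (-0.2588, -0.9659); from cell (5,2)
  next x-line at t=0.6568, next y-line at t=0.6108; Δt_x=3.8637, Δt_y=1.0353
    y: enter (5,1) at t=0.6108
    x: enter (4,1) at t=0.6568
    y: enter (4,0) at t=1.6461 ← occupied
  → r_3 = 1.6461
beam 4: φ=0°, α=300°
  dir = (cos 300°, sin 300°) = (0.5000, -0.8660); from cell (5,2)
  next x-line at t=1.6600, next y-line at t=0.6813; Δt_x=2.0000, Δt_y=1.1547
    y: enter (5,1) at t=0.6813
    x: enter (6,1) at t=1.6600
    y: enter (6,0) at t=1.8360 ← occupied
  → r_4 = 1.8360
beam 5: φ=45°, α=345°
  dir = (cos 345°, sin 345°) = (0.9659, -0.2588); from cell (5,2)
  next x-line at t=0.8593, next y-line at t=2.2796; Δt_x=1.0353, Δt_y=3.8637
    x: enter (6,2) at t=0.8593
    x: enter (7,2) at t=1.8946 ← occupied
  → r_5 = 1.8946
beam 6: φ=90°, α=30°
  dir = (cos 30°, sin 30°) = (0.8660, 0.5000); from cell (5,2)
  next x-line at t=0.9584, next y-line at t=0.8200; Δt_x=1.1547, Δt_y=2.0000
    y: enter (5,3) at t=0.8200
    x: enter (6,3) at t=0.9584
    x: enter (7,3) at t=2.1131 ← occupied
  → r_6 = 2.1131
beam 7: φ=135°, α=75°
  dir = (cos 75°, sin 75°) = (0.2588, 0.9659); from cell (5,2)
  next x-line at t=3.2069, next y-line at t=0.4245; Δt_x=3.8637, Δt_y=1.0353
    y: enter (5,3) at t=0.4245
    y: enter (5,4) at t=1.4597
    y: enter (5,5) at t=2.4950
    x: enter (6,5) at t=3.2069
    y: enter (6,6) at t=3.5303 ← occupied
  → r_7 = 3.5303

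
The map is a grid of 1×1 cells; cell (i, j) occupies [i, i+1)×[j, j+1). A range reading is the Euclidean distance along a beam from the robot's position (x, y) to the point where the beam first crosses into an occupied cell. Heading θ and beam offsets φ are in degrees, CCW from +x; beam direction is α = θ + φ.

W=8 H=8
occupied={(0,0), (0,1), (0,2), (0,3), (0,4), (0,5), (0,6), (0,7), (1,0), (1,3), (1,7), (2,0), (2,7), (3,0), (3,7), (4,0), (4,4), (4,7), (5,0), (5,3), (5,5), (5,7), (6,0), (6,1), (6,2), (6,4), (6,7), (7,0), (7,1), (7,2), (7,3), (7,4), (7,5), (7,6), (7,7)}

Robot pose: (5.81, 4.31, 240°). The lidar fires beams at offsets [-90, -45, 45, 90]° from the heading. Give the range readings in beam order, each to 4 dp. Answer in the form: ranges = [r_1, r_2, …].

beam 1: φ=-90°, α=150°
  cosα=-0.8660 sinα=0.5000 | (5,4) | tMaxX 0.9353 tMaxY 1.3800 | tΔX 1.1547 tΔY 2.0000
    t=0.9353 [x] (4,4) — stop
  → r_1 = 0.9353
beam 2: φ=-45°, α=195°
  cosα=-0.9659 sinα=-0.2588 | (5,4) | tMaxX 0.8386 tMaxY 1.1977 | tΔX 1.0353 tΔY 3.8637
    t=0.8386 [x] (4,4) — stop
  → r_2 = 0.8386
beam 3: φ=45°, α=285°
  cosα=0.2588 sinα=-0.9659 | (5,4) | tMaxX 0.7341 tMaxY 0.3209 | tΔX 3.8637 tΔY 1.0353
    t=0.3209 [y] (5,3) — stop
  → r_3 = 0.3209
beam 4: φ=90°, α=330°
  cosα=0.8660 sinα=-0.5000 | (5,4) | tMaxX 0.2194 tMaxY 0.6200 | tΔX 1.1547 tΔY 2.0000
    t=0.2194 [x] (6,4) — stop
  → r_4 = 0.2194

ranges = [0.9353, 0.8386, 0.3209, 0.2194]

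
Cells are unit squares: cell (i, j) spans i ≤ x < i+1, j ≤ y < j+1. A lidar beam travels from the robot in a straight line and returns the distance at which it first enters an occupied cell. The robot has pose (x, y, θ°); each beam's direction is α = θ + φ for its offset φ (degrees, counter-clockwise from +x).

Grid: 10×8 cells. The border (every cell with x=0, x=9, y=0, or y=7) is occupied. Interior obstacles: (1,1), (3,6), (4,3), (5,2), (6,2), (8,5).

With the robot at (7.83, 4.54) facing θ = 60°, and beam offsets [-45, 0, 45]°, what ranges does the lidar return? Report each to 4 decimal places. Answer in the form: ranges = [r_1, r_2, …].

beam 1: φ=-45°, α=15°
  d=(0.9659,0.2588)  start (7,4)  tX=0.1760 tY=1.7773  stride 1/|dx|=1.0353 1/|dy|=3.8637
    cross x-line → (8,4), t=0.1760
    cross x-line → (9,4), t=1.2113 (wall)
  → r_1 = 1.2113
beam 2: φ=0°, α=60°
  d=(0.5000,0.8660)  start (7,4)  tX=0.3400 tY=0.5312  stride 1/|dx|=2.0000 1/|dy|=1.1547
    cross x-line → (8,4), t=0.3400
    cross y-line → (8,5), t=0.5312 (wall)
  → r_2 = 0.5312
beam 3: φ=45°, α=105°
  d=(-0.2588,0.9659)  start (7,4)  tX=3.2069 tY=0.4762  stride 1/|dx|=3.8637 1/|dy|=1.0353
    cross y-line → (7,5), t=0.4762
    cross y-line → (7,6), t=1.5115
    cross y-line → (7,7), t=2.5468 (wall)
  → r_3 = 2.5468

ranges = [1.2113, 0.5312, 2.5468]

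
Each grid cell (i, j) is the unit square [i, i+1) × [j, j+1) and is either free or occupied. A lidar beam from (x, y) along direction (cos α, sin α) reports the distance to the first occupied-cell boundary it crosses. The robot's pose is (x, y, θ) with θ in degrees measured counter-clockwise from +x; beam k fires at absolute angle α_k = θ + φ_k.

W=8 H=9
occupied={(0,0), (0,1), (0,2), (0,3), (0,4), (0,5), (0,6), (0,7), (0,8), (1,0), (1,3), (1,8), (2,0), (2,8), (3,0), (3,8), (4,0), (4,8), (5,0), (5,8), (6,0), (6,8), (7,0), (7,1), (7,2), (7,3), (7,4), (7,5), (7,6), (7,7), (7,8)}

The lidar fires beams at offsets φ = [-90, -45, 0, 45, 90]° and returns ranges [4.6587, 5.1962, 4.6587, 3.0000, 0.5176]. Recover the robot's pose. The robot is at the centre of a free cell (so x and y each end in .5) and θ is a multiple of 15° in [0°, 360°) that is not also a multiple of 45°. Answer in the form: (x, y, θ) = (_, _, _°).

(x, y, θ) = (2.5, 3.5, 75°)

Enumerate (i+0.5, j+0.5, θ) over the 41 free cells and 16 admissible headings. For each, cast all 5 beams and compare to the given ranges.
  (4.5, 4.5, 300°): beam 1 = 2.8868 ≠ 4.6587 ✗
  (5.5, 5.5, 30°): beam 1 = 3.0000 ≠ 4.6587 ✗
  (6.5, 6.5, 75°): beam 1 = 0.5176 ≠ 4.6587 ✗
  …
  (2.5, 3.5, 75°): r_1=4.6587, r_2=5.1962, r_3=4.6587, r_4=3.0000, r_5=0.5176 — all match ✓
No second candidate reproduces the full scan.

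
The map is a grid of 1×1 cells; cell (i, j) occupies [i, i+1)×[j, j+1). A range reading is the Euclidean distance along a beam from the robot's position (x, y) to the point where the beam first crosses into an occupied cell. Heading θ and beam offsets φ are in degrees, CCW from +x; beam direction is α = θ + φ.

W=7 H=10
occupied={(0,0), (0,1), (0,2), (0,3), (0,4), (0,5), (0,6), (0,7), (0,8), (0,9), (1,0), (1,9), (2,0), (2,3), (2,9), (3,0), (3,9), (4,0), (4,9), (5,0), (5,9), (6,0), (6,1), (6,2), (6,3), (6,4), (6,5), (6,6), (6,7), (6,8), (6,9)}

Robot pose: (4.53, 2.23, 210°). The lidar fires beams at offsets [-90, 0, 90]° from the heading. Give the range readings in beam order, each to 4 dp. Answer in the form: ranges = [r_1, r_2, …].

beam 1: φ=-90°, α=120°
  dir = (cos 120°, sin 120°) = (-0.5000, 0.8660); from cell (4,2)
  next x-line at t=1.0600, next y-line at t=0.8891; Δt_x=2.0000, Δt_y=1.1547
    y: enter (4,3) at t=0.8891
    x: enter (3,3) at t=1.0600
    y: enter (3,4) at t=2.0438
    x: enter (2,4) at t=3.0600
    y: enter (2,5) at t=3.1985
    y: enter (2,6) at t=4.3532
    x: enter (1,6) at t=5.0600
    y: enter (1,7) at t=5.5079
    y: enter (1,8) at t=6.6626
    x: enter (0,8) at t=7.0600 ← occupied
  → r_1 = 7.0600
beam 2: φ=0°, α=210°
  dir = (cos 210°, sin 210°) = (-0.8660, -0.5000); from cell (4,2)
  next x-line at t=0.6120, next y-line at t=0.4600; Δt_x=1.1547, Δt_y=2.0000
    y: enter (4,1) at t=0.4600
    x: enter (3,1) at t=0.6120
    x: enter (2,1) at t=1.7667
    y: enter (2,0) at t=2.4600 ← occupied
  → r_2 = 2.4600
beam 3: φ=90°, α=300°
  dir = (cos 300°, sin 300°) = (0.5000, -0.8660); from cell (4,2)
  next x-line at t=0.9400, next y-line at t=0.2656; Δt_x=2.0000, Δt_y=1.1547
    y: enter (4,1) at t=0.2656
    x: enter (5,1) at t=0.9400
    y: enter (5,0) at t=1.4203 ← occupied
  → r_3 = 1.4203

ranges = [7.0600, 2.4600, 1.4203]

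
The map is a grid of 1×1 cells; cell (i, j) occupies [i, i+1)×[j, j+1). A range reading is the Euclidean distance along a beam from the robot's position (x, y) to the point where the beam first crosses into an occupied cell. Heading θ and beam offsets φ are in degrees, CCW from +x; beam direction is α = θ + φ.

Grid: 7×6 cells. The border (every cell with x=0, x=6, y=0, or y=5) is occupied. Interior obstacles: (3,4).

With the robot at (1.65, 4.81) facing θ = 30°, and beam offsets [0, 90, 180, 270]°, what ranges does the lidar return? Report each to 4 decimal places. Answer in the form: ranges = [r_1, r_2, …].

beam 1: φ=0°, α=30°
  d=(0.8660,0.5000)  start (1,4)  tX=0.4041 tY=0.3800  stride 1/|dx|=1.1547 1/|dy|=2.0000
    cross y-line → (1,5), t=0.3800 (wall)
  → r_1 = 0.3800
beam 2: φ=90°, α=120°
  d=(-0.5000,0.8660)  start (1,4)  tX=1.3000 tY=0.2194  stride 1/|dx|=2.0000 1/|dy|=1.1547
    cross y-line → (1,5), t=0.2194 (wall)
  → r_2 = 0.2194
beam 3: φ=180°, α=210°
  d=(-0.8660,-0.5000)  start (1,4)  tX=0.7506 tY=1.6200  stride 1/|dx|=1.1547 1/|dy|=2.0000
    cross x-line → (0,4), t=0.7506 (wall)
  → r_3 = 0.7506
beam 4: φ=270°, α=300°
  d=(0.5000,-0.8660)  start (1,4)  tX=0.7000 tY=0.9353  stride 1/|dx|=2.0000 1/|dy|=1.1547
    cross x-line → (2,4), t=0.7000
    cross y-line → (2,3), t=0.9353
    cross y-line → (2,2), t=2.0900
    cross x-line → (3,2), t=2.7000
    cross y-line → (3,1), t=3.2447
    cross y-line → (3,0), t=4.3994 (wall)
  → r_4 = 4.3994

ranges = [0.3800, 0.2194, 0.7506, 4.3994]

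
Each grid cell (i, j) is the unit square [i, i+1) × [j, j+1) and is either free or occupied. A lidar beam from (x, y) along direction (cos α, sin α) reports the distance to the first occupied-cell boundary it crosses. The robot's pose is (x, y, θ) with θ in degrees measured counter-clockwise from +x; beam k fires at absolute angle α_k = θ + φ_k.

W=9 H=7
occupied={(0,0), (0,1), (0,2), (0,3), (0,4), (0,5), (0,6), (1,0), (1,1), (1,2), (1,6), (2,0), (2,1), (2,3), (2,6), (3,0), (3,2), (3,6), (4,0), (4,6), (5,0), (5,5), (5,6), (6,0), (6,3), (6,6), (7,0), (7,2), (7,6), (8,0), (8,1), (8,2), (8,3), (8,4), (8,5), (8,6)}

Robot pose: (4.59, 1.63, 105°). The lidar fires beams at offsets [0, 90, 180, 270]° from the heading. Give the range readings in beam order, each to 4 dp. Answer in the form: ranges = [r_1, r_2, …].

ranges = [4.5242, 1.6461, 0.6522, 2.4950]

beam 1: φ=0°, α=105°
  d=(-0.2588,0.9659)  start (4,1)  tX=2.2796 tY=0.3831  stride 1/|dx|=3.8637 1/|dy|=1.0353
    cross y-line → (4,2), t=0.3831
    cross y-line → (4,3), t=1.4183
    cross x-line → (3,3), t=2.2796
    cross y-line → (3,4), t=2.4536
    cross y-line → (3,5), t=3.4889
    cross y-line → (3,6), t=4.5242 (wall)
  → r_1 = 4.5242
beam 2: φ=90°, α=195°
  d=(-0.9659,-0.2588)  start (4,1)  tX=0.6108 tY=2.4341  stride 1/|dx|=1.0353 1/|dy|=3.8637
    cross x-line → (3,1), t=0.6108
    cross x-line → (2,1), t=1.6461 (wall)
  → r_2 = 1.6461
beam 3: φ=180°, α=285°
  d=(0.2588,-0.9659)  start (4,1)  tX=1.5841 tY=0.6522  stride 1/|dx|=3.8637 1/|dy|=1.0353
    cross y-line → (4,0), t=0.6522 (wall)
  → r_3 = 0.6522
beam 4: φ=270°, α=15°
  d=(0.9659,0.2588)  start (4,1)  tX=0.4245 tY=1.4296  stride 1/|dx|=1.0353 1/|dy|=3.8637
    cross x-line → (5,1), t=0.4245
    cross y-line → (5,2), t=1.4296
    cross x-line → (6,2), t=1.4597
    cross x-line → (7,2), t=2.4950 (wall)
  → r_4 = 2.4950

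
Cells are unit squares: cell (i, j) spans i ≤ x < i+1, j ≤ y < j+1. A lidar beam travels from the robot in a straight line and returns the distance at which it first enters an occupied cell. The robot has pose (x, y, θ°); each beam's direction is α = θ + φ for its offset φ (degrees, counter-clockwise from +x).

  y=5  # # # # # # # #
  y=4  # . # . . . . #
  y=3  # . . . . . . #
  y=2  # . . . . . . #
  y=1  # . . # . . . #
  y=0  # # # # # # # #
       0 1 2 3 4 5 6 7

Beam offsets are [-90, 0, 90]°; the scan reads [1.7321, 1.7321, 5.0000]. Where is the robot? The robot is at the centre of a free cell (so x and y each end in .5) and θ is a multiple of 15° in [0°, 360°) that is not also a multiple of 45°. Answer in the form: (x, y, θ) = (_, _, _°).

(x, y, θ) = (5.5, 3.5, 120°)

Enumerate (i+0.5, j+0.5, θ) over the 22 free cells and 16 admissible headings. For each, cast all 3 beams and compare to the given ranges.
  (2.5, 1.5, 300°): beam 1 = 1.0000 ≠ 1.7321 ✗
  (5.5, 3.5, 195°): beam 1 = 1.5529 ≠ 1.7321 ✗
  (5.5, 1.5, 285°): beam 1 = 1.5529 ≠ 1.7321 ✗
  (1.5, 3.5, 150°): beam 1 = 1.0000 ≠ 1.7321 ✗
  …
  (5.5, 3.5, 120°): r_1=1.7321, r_2=1.7321, r_3=5.0000 — all match ✓
No second candidate reproduces the full scan.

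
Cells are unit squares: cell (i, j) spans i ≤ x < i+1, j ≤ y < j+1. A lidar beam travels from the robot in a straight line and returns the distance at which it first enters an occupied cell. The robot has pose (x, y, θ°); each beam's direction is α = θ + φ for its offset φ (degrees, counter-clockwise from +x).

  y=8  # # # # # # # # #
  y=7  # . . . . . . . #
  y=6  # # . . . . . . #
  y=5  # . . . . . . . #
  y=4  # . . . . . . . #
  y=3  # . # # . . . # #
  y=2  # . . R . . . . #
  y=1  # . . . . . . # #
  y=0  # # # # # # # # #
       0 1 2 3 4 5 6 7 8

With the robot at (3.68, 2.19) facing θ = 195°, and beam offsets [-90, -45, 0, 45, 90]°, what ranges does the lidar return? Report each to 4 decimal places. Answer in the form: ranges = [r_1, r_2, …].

ranges = [0.8386, 1.6200, 2.7745, 1.3741, 1.2320]

beam 1: φ=-90°, α=105°
  dir = (cos 105°, sin 105°) = (-0.2588, 0.9659); from cell (3,2)
  next x-line at t=2.6273, next y-line at t=0.8386; Δt_x=3.8637, Δt_y=1.0353
    y: enter (3,3) at t=0.8386 ← occupied
  → r_1 = 0.8386
beam 2: φ=-45°, α=150°
  dir = (cos 150°, sin 150°) = (-0.8660, 0.5000); from cell (3,2)
  next x-line at t=0.7852, next y-line at t=1.6200; Δt_x=1.1547, Δt_y=2.0000
    x: enter (2,2) at t=0.7852
    y: enter (2,3) at t=1.6200 ← occupied
  → r_2 = 1.6200
beam 3: φ=0°, α=195°
  dir = (cos 195°, sin 195°) = (-0.9659, -0.2588); from cell (3,2)
  next x-line at t=0.7040, next y-line at t=0.7341; Δt_x=1.0353, Δt_y=3.8637
    x: enter (2,2) at t=0.7040
    y: enter (2,1) at t=0.7341
    x: enter (1,1) at t=1.7393
    x: enter (0,1) at t=2.7745 ← occupied
  → r_3 = 2.7745
beam 4: φ=45°, α=240°
  dir = (cos 240°, sin 240°) = (-0.5000, -0.8660); from cell (3,2)
  next x-line at t=1.3600, next y-line at t=0.2194; Δt_x=2.0000, Δt_y=1.1547
    y: enter (3,1) at t=0.2194
    x: enter (2,1) at t=1.3600
    y: enter (2,0) at t=1.3741 ← occupied
  → r_4 = 1.3741
beam 5: φ=90°, α=285°
  dir = (cos 285°, sin 285°) = (0.2588, -0.9659); from cell (3,2)
  next x-line at t=1.2364, next y-line at t=0.1967; Δt_x=3.8637, Δt_y=1.0353
    y: enter (3,1) at t=0.1967
    y: enter (3,0) at t=1.2320 ← occupied
  → r_5 = 1.2320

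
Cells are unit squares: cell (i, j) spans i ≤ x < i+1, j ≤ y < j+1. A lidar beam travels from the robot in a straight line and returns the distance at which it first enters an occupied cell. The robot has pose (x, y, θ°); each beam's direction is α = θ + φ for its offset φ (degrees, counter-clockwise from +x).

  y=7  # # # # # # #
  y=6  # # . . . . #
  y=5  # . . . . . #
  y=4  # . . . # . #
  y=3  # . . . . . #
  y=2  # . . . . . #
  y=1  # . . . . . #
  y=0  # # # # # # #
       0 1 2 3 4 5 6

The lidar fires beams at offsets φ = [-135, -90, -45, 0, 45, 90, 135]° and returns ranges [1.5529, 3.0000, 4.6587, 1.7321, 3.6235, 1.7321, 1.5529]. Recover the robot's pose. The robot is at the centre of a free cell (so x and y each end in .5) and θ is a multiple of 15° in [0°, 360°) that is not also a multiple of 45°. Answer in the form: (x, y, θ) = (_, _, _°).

The pose lattice has 28·16 = 448 candidates. Test each by forward raycasting.
  (3.5, 3.5, 210°): beam 1 = 3.6235 ≠ 1.5529 ✗
  (4.5, 5.5, 60°): beam 1 = 0.5176 ≠ 1.5529 ✗
  (3.5, 1.5, 165°): beam 1 = 2.8868 ≠ 1.5529 ✗
  (5.5, 1.5, 75°): beam 1 = 0.5774 ≠ 1.5529 ✗
  …
  (2.5, 5.5, 330°): r_1=1.5529, r_2=3.0000, r_3=4.6587, r_4=1.7321, r_5=3.6235, r_6=1.7321, r_7=1.5529 — all match ✓
No second candidate reproduces the full scan.

(x, y, θ) = (2.5, 5.5, 330°)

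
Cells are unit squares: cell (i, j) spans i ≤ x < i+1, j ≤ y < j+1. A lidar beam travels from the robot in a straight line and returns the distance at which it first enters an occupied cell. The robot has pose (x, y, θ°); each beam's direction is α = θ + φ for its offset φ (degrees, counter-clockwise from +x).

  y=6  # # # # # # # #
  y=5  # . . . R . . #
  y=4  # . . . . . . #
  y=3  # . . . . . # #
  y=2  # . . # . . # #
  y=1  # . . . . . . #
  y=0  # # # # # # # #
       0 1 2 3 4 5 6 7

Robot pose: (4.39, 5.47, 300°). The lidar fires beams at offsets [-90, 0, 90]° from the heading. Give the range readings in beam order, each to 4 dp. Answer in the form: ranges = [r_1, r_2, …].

beam 1: φ=-90°, α=210°
  cosα=-0.8660 sinα=-0.5000 | (4,5) | tMaxX 0.4503 tMaxY 0.9400 | tΔX 1.1547 tΔY 2.0000
    t=0.4503 [x] (3,5)
    t=0.9400 [y] (3,4)
    t=1.6050 [x] (2,4)
    t=2.7597 [x] (1,4)
    t=2.9400 [y] (1,3)
    t=3.9144 [x] (0,3) — stop
  → r_1 = 3.9144
beam 2: φ=0°, α=300°
  cosα=0.5000 sinα=-0.8660 | (4,5) | tMaxX 1.2200 tMaxY 0.5427 | tΔX 2.0000 tΔY 1.1547
    t=0.5427 [y] (4,4)
    t=1.2200 [x] (5,4)
    t=1.6974 [y] (5,3)
    t=2.8521 [y] (5,2)
    t=3.2200 [x] (6,2) — stop
  → r_2 = 3.2200
beam 3: φ=90°, α=30°
  cosα=0.8660 sinα=0.5000 | (4,5) | tMaxX 0.7044 tMaxY 1.0600 | tΔX 1.1547 tΔY 2.0000
    t=0.7044 [x] (5,5)
    t=1.0600 [y] (5,6) — stop
  → r_3 = 1.0600

ranges = [3.9144, 3.2200, 1.0600]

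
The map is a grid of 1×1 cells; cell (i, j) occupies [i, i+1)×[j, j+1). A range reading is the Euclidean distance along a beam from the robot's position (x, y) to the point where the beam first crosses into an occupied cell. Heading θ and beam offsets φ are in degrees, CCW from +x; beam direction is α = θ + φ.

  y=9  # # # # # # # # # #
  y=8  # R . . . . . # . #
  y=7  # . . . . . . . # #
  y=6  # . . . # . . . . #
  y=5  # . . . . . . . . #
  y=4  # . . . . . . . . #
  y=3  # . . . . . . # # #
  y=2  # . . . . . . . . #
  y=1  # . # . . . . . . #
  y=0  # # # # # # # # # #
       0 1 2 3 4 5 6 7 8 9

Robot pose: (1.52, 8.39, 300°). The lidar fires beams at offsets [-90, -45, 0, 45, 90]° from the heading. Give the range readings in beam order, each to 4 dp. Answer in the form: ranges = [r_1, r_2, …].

ranges = [0.6004, 2.0091, 8.5332, 7.7439, 1.2200]

beam 1: φ=-90°, α=210°
  d=(-0.8660,-0.5000)  start (1,8)  tX=0.6004 tY=0.7800  stride 1/|dx|=1.1547 1/|dy|=2.0000
    cross x-line → (0,8), t=0.6004 (wall)
  → r_1 = 0.6004
beam 2: φ=-45°, α=255°
  d=(-0.2588,-0.9659)  start (1,8)  tX=2.0091 tY=0.4038  stride 1/|dx|=3.8637 1/|dy|=1.0353
    cross y-line → (1,7), t=0.4038
    cross y-line → (1,6), t=1.4390
    cross x-line → (0,6), t=2.0091 (wall)
  → r_2 = 2.0091
beam 3: φ=0°, α=300°
  d=(0.5000,-0.8660)  start (1,8)  tX=0.9600 tY=0.4503  stride 1/|dx|=2.0000 1/|dy|=1.1547
    cross y-line → (1,7), t=0.4503
    cross x-line → (2,7), t=0.9600
    cross y-line → (2,6), t=1.6050
    cross y-line → (2,5), t=2.7597
    cross x-line → (3,5), t=2.9600
    cross y-line → (3,4), t=3.9144
    cross x-line → (4,4), t=4.9600
    cross y-line → (4,3), t=5.0691
    cross y-line → (4,2), t=6.2238
    cross x-line → (5,2), t=6.9600
    cross y-line → (5,1), t=7.3785
    cross y-line → (5,0), t=8.5332 (wall)
  → r_3 = 8.5332
beam 4: φ=45°, α=345°
  d=(0.9659,-0.2588)  start (1,8)  tX=0.4969 tY=1.5068  stride 1/|dx|=1.0353 1/|dy|=3.8637
    cross x-line → (2,8), t=0.4969
    cross y-line → (2,7), t=1.5068
    cross x-line → (3,7), t=1.5322
    cross x-line → (4,7), t=2.5675
    cross x-line → (5,7), t=3.6028
    cross x-line → (6,7), t=4.6380
    cross y-line → (6,6), t=5.3705
    cross x-line → (7,6), t=5.6733
    cross x-line → (8,6), t=6.7086
    cross x-line → (9,6), t=7.7439 (wall)
  → r_4 = 7.7439
beam 5: φ=90°, α=30°
  d=(0.8660,0.5000)  start (1,8)  tX=0.5543 tY=1.2200  stride 1/|dx|=1.1547 1/|dy|=2.0000
    cross x-line → (2,8), t=0.5543
    cross y-line → (2,9), t=1.2200 (wall)
  → r_5 = 1.2200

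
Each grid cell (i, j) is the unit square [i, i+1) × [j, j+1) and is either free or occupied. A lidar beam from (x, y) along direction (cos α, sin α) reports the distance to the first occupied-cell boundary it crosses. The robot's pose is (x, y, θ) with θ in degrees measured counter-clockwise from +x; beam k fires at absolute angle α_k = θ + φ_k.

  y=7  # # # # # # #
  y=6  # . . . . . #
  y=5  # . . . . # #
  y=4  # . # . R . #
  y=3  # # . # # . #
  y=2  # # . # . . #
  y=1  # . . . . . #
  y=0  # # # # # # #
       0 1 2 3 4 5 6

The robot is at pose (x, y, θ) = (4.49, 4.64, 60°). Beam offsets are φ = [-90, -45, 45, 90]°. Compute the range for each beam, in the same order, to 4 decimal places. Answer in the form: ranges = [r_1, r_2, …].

beam 1: φ=-90°, α=330°
  direction (0.8660, -0.5000); cell (4,4); t to first gridline: x 0.5889, y 1.2800 (then +1.1547 / +2.0000)
    (5,4) via x @ 0.5889
    (5,3) via y @ 1.2800
    (6,3) via x @ 1.7436  # hit
  → r_1 = 1.7436
beam 2: φ=-45°, α=15°
  direction (0.9659, 0.2588); cell (4,4); t to first gridline: x 0.5280, y 1.3909 (then +1.0353 / +3.8637)
    (5,4) via x @ 0.5280
    (5,5) via y @ 1.3909  # hit
  → r_2 = 1.3909
beam 3: φ=45°, α=105°
  direction (-0.2588, 0.9659); cell (4,4); t to first gridline: x 1.8932, y 0.3727 (then +3.8637 / +1.0353)
    (4,5) via y @ 0.3727
    (4,6) via y @ 1.4080
    (3,6) via x @ 1.8932
    (3,7) via y @ 2.4433  # hit
  → r_3 = 2.4433
beam 4: φ=90°, α=150°
  direction (-0.8660, 0.5000); cell (4,4); t to first gridline: x 0.5658, y 0.7200 (then +1.1547 / +2.0000)
    (3,4) via x @ 0.5658
    (3,5) via y @ 0.7200
    (2,5) via x @ 1.7205
    (2,6) via y @ 2.7200
    (1,6) via x @ 2.8752
    (0,6) via x @ 4.0299  # hit
  → r_4 = 4.0299

ranges = [1.7436, 1.3909, 2.4433, 4.0299]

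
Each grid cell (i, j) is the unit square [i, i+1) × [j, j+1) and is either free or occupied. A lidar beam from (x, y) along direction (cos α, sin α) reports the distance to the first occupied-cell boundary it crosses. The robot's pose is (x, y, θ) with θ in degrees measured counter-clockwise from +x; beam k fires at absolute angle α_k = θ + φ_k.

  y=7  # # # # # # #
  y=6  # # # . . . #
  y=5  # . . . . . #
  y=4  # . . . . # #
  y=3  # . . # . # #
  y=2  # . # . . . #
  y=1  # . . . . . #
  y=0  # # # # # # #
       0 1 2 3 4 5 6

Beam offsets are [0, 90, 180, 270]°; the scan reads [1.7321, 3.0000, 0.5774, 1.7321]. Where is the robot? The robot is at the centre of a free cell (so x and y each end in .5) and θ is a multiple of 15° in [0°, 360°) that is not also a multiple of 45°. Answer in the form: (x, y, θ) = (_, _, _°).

The pose lattice has 24·16 = 384 candidates. Test each by forward raycasting.
  (5.5, 5.5, 210°): beam 1 = 5.1962 ≠ 1.7321 ✗
  (4.5, 6.5, 165°): beam 1 = 1.5529 ≠ 1.7321 ✗
  (1.5, 2.5, 60°): beam 1 = 5.1962 ≠ 1.7321 ✗
  …
  (2.5, 5.5, 300°): r_1=1.7321, r_2=3.0000, r_3=0.5774, r_4=1.7321 — all match ✓
Unique over the lattice → pose = (2.5, 5.5, 300°).

(x, y, θ) = (2.5, 5.5, 300°)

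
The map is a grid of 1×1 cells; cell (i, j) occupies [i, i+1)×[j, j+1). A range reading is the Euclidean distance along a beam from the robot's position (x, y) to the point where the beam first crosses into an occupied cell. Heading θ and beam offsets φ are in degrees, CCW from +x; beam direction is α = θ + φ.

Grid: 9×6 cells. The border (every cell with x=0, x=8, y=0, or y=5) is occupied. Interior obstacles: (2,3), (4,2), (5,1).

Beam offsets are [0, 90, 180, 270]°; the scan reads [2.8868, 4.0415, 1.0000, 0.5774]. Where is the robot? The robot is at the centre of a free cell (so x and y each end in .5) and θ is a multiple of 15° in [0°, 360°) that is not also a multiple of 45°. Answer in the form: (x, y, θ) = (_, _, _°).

Candidates: 25 free-cell centres × 16 headings = 400 poses. Raycast each; keep the one whose scan matches to 4 dp.
  (1.5, 2.5, 300°): beam 1 = 1.7321 ≠ 2.8868 ✗
  (7.5, 3.5, 195°): beam 1 = 2.5882 ≠ 2.8868 ✗
  (7.5, 2.5, 15°): beam 1 = 0.5176 ≠ 2.8868 ✗
  …
  (5.5, 4.5, 210°): r_1=2.8868, r_2=4.0415, r_3=1.0000, r_4=0.5774 — all match ✓
Only this pose fits every beam.

(x, y, θ) = (5.5, 4.5, 210°)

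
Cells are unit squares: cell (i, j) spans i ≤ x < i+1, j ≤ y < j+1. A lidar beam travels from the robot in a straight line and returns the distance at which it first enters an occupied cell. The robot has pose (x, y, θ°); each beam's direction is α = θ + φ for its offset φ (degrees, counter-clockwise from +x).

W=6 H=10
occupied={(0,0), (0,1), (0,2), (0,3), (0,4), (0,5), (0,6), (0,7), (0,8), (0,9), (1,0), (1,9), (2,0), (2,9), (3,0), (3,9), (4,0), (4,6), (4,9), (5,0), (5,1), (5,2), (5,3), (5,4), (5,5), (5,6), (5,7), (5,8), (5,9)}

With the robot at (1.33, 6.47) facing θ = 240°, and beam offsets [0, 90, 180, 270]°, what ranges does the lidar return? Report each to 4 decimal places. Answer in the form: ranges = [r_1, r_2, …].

ranges = [0.6600, 4.2378, 2.9214, 0.3811]

beam 1: φ=0°, α=240°
  direction (-0.5000, -0.8660); cell (1,6); t to first gridline: x 0.6600, y 0.5427 (then +2.0000 / +1.1547)
    (1,5) via y @ 0.5427
    (0,5) via x @ 0.6600  # hit
  → r_1 = 0.6600
beam 2: φ=90°, α=330°
  direction (0.8660, -0.5000); cell (1,6); t to first gridline: x 0.7736, y 0.9400 (then +1.1547 / +2.0000)
    (2,6) via x @ 0.7736
    (2,5) via y @ 0.9400
    (3,5) via x @ 1.9283
    (3,4) via y @ 2.9400
    (4,4) via x @ 3.0831
    (5,4) via x @ 4.2378  # hit
  → r_2 = 4.2378
beam 3: φ=180°, α=60°
  direction (0.5000, 0.8660); cell (1,6); t to first gridline: x 1.3400, y 0.6120 (then +2.0000 / +1.1547)
    (1,7) via y @ 0.6120
    (2,7) via x @ 1.3400
    (2,8) via y @ 1.7667
    (2,9) via y @ 2.9214  # hit
  → r_3 = 2.9214
beam 4: φ=270°, α=150°
  direction (-0.8660, 0.5000); cell (1,6); t to first gridline: x 0.3811, y 1.0600 (then +1.1547 / +2.0000)
    (0,6) via x @ 0.3811  # hit
  → r_4 = 0.3811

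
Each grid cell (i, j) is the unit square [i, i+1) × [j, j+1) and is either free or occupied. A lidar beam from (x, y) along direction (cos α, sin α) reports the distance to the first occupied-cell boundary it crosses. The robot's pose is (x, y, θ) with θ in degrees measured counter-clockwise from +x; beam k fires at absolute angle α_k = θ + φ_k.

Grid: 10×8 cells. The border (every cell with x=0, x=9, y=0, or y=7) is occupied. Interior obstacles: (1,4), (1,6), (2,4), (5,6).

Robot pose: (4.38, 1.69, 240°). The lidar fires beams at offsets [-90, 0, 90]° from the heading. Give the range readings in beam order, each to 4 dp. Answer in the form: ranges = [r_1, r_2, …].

beam 1: φ=-90°, α=150°
  cosα=-0.8660 sinα=0.5000 | (4,1) | tMaxX 0.4388 tMaxY 0.6200 | tΔX 1.1547 tΔY 2.0000
    t=0.4388 [x] (3,1)
    t=0.6200 [y] (3,2)
    t=1.5935 [x] (2,2)
    t=2.6200 [y] (2,3)
    t=2.7482 [x] (1,3)
    t=3.9029 [x] (0,3) — stop
  → r_1 = 3.9029
beam 2: φ=0°, α=240°
  cosα=-0.5000 sinα=-0.8660 | (4,1) | tMaxX 0.7600 tMaxY 0.7967 | tΔX 2.0000 tΔY 1.1547
    t=0.7600 [x] (3,1)
    t=0.7967 [y] (3,0) — stop
  → r_2 = 0.7967
beam 3: φ=90°, α=330°
  cosα=0.8660 sinα=-0.5000 | (4,1) | tMaxX 0.7159 tMaxY 1.3800 | tΔX 1.1547 tΔY 2.0000
    t=0.7159 [x] (5,1)
    t=1.3800 [y] (5,0) — stop
  → r_3 = 1.3800

ranges = [3.9029, 0.7967, 1.3800]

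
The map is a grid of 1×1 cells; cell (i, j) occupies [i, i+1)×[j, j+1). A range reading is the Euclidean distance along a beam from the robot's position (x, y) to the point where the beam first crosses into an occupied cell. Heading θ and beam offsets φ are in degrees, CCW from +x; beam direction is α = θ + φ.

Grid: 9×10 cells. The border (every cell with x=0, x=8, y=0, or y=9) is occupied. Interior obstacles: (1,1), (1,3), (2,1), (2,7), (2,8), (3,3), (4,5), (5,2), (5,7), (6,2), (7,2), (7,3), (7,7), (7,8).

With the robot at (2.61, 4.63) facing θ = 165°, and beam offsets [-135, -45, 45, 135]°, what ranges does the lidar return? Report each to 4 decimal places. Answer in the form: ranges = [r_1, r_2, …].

beam 1: φ=-135°, α=30°
  dir = (cos 30°, sin 30°) = (0.8660, 0.5000); from cell (2,4)
  next x-line at t=0.4503, next y-line at t=0.7400; Δt_x=1.1547, Δt_y=2.0000
    x: enter (3,4) at t=0.4503
    y: enter (3,5) at t=0.7400
    x: enter (4,5) at t=1.6050 ← occupied
  → r_1 = 1.6050
beam 2: φ=-45°, α=120°
  dir = (cos 120°, sin 120°) = (-0.5000, 0.8660); from cell (2,4)
  next x-line at t=1.2200, next y-line at t=0.4272; Δt_x=2.0000, Δt_y=1.1547
    y: enter (2,5) at t=0.4272
    x: enter (1,5) at t=1.2200
    y: enter (1,6) at t=1.5819
    y: enter (1,7) at t=2.7366
    x: enter (0,7) at t=3.2200 ← occupied
  → r_2 = 3.2200
beam 3: φ=45°, α=210°
  dir = (cos 210°, sin 210°) = (-0.8660, -0.5000); from cell (2,4)
  next x-line at t=0.7044, next y-line at t=1.2600; Δt_x=1.1547, Δt_y=2.0000
    x: enter (1,4) at t=0.7044
    y: enter (1,3) at t=1.2600 ← occupied
  → r_3 = 1.2600
beam 4: φ=135°, α=300°
  dir = (cos 300°, sin 300°) = (0.5000, -0.8660); from cell (2,4)
  next x-line at t=0.7800, next y-line at t=0.7275; Δt_x=2.0000, Δt_y=1.1547
    y: enter (2,3) at t=0.7275
    x: enter (3,3) at t=0.7800 ← occupied
  → r_4 = 0.7800

ranges = [1.6050, 3.2200, 1.2600, 0.7800]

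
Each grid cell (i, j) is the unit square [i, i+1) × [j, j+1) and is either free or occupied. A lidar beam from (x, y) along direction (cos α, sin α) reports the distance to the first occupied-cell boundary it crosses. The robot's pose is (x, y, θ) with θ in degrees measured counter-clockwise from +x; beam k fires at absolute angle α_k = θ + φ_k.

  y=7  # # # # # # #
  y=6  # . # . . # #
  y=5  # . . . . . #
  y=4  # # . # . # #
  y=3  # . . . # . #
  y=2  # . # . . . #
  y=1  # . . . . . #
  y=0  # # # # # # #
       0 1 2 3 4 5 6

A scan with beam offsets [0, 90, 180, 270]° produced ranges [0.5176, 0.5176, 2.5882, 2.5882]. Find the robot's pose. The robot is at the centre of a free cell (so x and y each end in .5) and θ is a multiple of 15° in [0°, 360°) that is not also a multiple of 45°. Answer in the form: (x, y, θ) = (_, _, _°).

(x, y, θ) = (3.5, 3.5, 15°)

Candidates: 23 free-cell centres × 16 headings = 368 poses. Raycast each; keep the one whose scan matches to 4 dp.
  (1.5, 5.5, 345°): beam 1 = 1.9319 ≠ 0.5176 ✗
  (1.5, 1.5, 60°): beam 1 = 1.0000 ≠ 0.5176 ✗
  (3.5, 6.5, 30°): beam 1 = 1.0000 ≠ 0.5176 ✗
  …
  (3.5, 3.5, 15°): r_1=0.5176, r_2=0.5176, r_3=2.5882, r_4=2.5882 — all match ✓
Only this pose fits every beam.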